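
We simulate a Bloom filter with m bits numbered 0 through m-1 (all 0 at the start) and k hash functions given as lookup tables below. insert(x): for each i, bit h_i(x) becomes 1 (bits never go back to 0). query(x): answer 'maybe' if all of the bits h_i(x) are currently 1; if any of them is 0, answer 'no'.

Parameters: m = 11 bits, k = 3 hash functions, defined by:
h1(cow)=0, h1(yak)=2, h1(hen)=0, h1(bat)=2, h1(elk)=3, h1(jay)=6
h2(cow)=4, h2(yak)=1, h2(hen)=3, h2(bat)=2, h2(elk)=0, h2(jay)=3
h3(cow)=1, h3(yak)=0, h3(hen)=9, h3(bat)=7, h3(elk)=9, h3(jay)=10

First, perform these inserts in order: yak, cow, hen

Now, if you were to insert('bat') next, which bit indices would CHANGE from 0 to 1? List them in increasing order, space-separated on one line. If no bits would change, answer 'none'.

Start: bits=00000000000
After insert 'yak': sets bits 0 1 2 -> bits=11100000000
After insert 'cow': sets bits 0 1 4 -> bits=11101000000
After insert 'hen': sets bits 0 3 9 -> bits=11111000010
insert 'bat' would touch bits 2 7; currently bit2=1, bit7=0
Bits that are 0 among those (would change 0->1): 7

Answer: 7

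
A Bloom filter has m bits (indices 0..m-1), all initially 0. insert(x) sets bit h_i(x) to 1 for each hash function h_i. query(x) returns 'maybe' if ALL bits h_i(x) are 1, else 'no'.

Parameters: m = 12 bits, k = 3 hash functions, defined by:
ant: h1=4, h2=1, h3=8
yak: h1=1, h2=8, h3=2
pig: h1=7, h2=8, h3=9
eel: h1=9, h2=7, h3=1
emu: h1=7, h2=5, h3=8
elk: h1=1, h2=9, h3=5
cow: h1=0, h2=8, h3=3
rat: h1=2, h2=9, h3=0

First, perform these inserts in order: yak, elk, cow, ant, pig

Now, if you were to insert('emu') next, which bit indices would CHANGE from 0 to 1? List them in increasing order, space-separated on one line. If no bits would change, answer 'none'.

Answer: none

Derivation:
Start: bits=000000000000
After insert 'yak': sets bits 1 2 8 -> bits=011000001000
After insert 'elk': sets bits 1 5 9 -> bits=011001001100
After insert 'cow': sets bits 0 3 8 -> bits=111101001100
After insert 'ant': sets bits 1 4 8 -> bits=111111001100
After insert 'pig': sets bits 7 8 9 -> bits=111111011100
insert 'emu' would touch bits 5 7 8; currently bit5=1, bit7=1, bit8=1
Bits that are 0 among those (would change 0->1): none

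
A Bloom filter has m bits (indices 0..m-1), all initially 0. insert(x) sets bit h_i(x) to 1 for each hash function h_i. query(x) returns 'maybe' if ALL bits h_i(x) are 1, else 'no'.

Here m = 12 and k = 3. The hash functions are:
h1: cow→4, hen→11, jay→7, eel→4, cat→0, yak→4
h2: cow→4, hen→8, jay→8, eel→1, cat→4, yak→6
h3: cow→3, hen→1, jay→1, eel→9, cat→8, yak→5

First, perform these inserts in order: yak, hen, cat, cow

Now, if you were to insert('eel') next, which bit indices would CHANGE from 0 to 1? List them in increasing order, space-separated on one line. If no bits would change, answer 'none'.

Start: bits=000000000000
After insert 'yak': sets bits 4 5 6 -> bits=000011100000
After insert 'hen': sets bits 1 8 11 -> bits=010011101001
After insert 'cat': sets bits 0 4 8 -> bits=110011101001
After insert 'cow': sets bits 3 4 -> bits=110111101001
insert 'eel' would touch bits 1 4 9; currently bit1=1, bit4=1, bit9=0
Bits that are 0 among those (would change 0->1): 9

Answer: 9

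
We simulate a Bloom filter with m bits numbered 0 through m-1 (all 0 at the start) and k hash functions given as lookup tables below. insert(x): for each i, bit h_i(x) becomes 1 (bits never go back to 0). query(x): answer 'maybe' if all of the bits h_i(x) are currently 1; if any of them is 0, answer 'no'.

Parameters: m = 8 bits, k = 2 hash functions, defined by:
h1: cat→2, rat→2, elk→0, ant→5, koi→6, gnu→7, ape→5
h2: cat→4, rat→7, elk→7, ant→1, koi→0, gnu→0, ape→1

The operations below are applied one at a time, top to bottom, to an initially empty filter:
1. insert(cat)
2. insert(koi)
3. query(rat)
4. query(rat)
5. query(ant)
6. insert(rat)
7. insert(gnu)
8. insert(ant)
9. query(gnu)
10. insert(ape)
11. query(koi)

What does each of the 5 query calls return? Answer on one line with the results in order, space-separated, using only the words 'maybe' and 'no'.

Start: bits=00000000
Op 1: insert cat -> sets bits 2 4 -> bits=00101000
Op 2: insert koi -> sets bits 0 6 -> bits=10101010
Op 3: query rat -> checks bit2=1, bit7=0 (has a 0) -> no
Op 4: query rat -> checks bit2=1, bit7=0 (has a 0) -> no
Op 5: query ant -> checks bit1=0, bit5=0 (has a 0) -> no
Op 6: insert rat -> sets bits 2 7 -> bits=10101011
Op 7: insert gnu -> sets bits 0 7 -> bits=10101011
Op 8: insert ant -> sets bits 1 5 -> bits=11101111
Op 9: query gnu -> checks bit0=1, bit7=1 (all 1) -> maybe
Op 10: insert ape -> sets bits 1 5 -> bits=11101111
Op 11: query koi -> checks bit0=1, bit6=1 (all 1) -> maybe
Query results in order: no no no maybe maybe

Answer: no no no maybe maybe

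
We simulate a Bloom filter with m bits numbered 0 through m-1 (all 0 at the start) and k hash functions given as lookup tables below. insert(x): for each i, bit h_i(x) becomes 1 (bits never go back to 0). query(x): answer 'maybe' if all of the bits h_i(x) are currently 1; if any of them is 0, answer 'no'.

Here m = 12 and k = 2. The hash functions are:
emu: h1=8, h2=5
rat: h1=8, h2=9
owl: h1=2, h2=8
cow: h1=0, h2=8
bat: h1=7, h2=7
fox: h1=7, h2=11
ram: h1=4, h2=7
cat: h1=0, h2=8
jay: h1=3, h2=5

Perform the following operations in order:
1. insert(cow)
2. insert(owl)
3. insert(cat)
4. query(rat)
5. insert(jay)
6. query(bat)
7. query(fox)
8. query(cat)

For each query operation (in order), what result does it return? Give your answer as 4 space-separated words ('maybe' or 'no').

Answer: no no no maybe

Derivation:
Start: bits=000000000000
Op 1: insert cow -> sets bits 0 8 -> bits=100000001000
Op 2: insert owl -> sets bits 2 8 -> bits=101000001000
Op 3: insert cat -> sets bits 0 8 -> bits=101000001000
Op 4: query rat -> checks bit8=1, bit9=0 (has a 0) -> no
Op 5: insert jay -> sets bits 3 5 -> bits=101101001000
Op 6: query bat -> checks bit7=0 (has a 0) -> no
Op 7: query fox -> checks bit7=0, bit11=0 (has a 0) -> no
Op 8: query cat -> checks bit0=1, bit8=1 (all 1) -> maybe
Query results in order: no no no maybe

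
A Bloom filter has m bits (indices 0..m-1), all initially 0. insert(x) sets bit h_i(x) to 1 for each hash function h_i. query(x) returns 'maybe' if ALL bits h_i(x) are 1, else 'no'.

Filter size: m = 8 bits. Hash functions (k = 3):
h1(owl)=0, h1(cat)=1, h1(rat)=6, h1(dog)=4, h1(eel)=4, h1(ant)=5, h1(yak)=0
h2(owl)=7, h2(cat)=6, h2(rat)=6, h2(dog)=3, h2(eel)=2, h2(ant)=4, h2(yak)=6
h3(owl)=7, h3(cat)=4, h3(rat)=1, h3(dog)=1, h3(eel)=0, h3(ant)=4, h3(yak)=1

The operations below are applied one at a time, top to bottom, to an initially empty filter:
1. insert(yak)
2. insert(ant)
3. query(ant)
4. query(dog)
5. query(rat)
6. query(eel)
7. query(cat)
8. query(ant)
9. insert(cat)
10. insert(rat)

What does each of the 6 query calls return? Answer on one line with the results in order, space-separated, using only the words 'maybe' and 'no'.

Answer: maybe no maybe no maybe maybe

Derivation:
Start: bits=00000000
Op 1: insert yak -> sets bits 0 1 6 -> bits=11000010
Op 2: insert ant -> sets bits 4 5 -> bits=11001110
Op 3: query ant -> checks bit4=1, bit5=1 (all 1) -> maybe
Op 4: query dog -> checks bit1=1, bit3=0, bit4=1 (has a 0) -> no
Op 5: query rat -> checks bit1=1, bit6=1 (all 1) -> maybe
Op 6: query eel -> checks bit0=1, bit2=0, bit4=1 (has a 0) -> no
Op 7: query cat -> checks bit1=1, bit4=1, bit6=1 (all 1) -> maybe
Op 8: query ant -> checks bit4=1, bit5=1 (all 1) -> maybe
Op 9: insert cat -> sets bits 1 4 6 -> bits=11001110
Op 10: insert rat -> sets bits 1 6 -> bits=11001110
Query results in order: maybe no maybe no maybe maybe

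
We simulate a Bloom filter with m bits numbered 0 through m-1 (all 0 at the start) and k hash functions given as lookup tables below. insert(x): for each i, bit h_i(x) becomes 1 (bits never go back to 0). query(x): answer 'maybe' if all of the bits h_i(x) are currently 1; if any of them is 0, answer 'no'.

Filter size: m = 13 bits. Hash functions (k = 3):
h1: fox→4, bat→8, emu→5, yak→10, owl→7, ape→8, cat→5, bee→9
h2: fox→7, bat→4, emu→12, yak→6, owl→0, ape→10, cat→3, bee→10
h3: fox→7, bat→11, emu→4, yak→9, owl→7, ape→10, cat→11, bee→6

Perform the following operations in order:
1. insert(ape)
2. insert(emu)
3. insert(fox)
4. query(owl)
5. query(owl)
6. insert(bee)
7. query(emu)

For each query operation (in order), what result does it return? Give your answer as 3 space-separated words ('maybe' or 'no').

Start: bits=0000000000000
Op 1: insert ape -> sets bits 8 10 -> bits=0000000010100
Op 2: insert emu -> sets bits 4 5 12 -> bits=0000110010101
Op 3: insert fox -> sets bits 4 7 -> bits=0000110110101
Op 4: query owl -> checks bit0=0, bit7=1 (has a 0) -> no
Op 5: query owl -> checks bit0=0, bit7=1 (has a 0) -> no
Op 6: insert bee -> sets bits 6 9 10 -> bits=0000111111101
Op 7: query emu -> checks bit4=1, bit5=1, bit12=1 (all 1) -> maybe
Query results in order: no no maybe

Answer: no no maybe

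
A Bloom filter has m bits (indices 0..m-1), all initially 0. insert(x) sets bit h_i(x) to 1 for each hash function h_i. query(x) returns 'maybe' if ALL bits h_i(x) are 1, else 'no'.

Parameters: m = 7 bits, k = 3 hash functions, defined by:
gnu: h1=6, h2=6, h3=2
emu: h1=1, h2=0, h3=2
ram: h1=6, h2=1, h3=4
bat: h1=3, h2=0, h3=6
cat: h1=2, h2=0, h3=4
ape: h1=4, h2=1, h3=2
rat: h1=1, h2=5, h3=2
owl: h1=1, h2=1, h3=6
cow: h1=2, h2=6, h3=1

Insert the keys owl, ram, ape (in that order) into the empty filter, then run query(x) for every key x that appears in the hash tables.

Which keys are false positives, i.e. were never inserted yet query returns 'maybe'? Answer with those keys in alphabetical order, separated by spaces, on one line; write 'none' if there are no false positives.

Start: bits=0000000
After insert 'owl': sets bits 1 6 -> bits=0100001
After insert 'ram': sets bits 1 4 6 -> bits=0100101
After insert 'ape': sets bits 1 2 4 -> bits=0110101
Not inserted: bat cat cow emu gnu rat — query each against bits=0110101:
query bat: checks bit0=0, bit3=0, bit6=1 (has a 0) -> no => not a false positive
query cat: checks bit0=0, bit2=1, bit4=1 (has a 0) -> no => not a false positive
query cow: checks bit1=1, bit2=1, bit6=1 (all 1) -> maybe => FALSE POSITIVE
query emu: checks bit0=0, bit1=1, bit2=1 (has a 0) -> no => not a false positive
query gnu: checks bit2=1, bit6=1 (all 1) -> maybe => FALSE POSITIVE
query rat: checks bit1=1, bit2=1, bit5=0 (has a 0) -> no => not a false positive
False positives (alphabetical): cow gnu

Answer: cow gnu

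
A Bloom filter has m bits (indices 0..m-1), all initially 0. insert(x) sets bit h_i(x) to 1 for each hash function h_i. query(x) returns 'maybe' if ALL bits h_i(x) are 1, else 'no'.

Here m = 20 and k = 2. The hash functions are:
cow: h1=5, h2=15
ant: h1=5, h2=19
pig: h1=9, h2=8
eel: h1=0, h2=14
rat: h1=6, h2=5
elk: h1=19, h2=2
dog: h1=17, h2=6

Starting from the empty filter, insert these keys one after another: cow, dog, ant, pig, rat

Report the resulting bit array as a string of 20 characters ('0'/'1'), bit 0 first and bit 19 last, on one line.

Answer: 00000110110000010101

Derivation:
Start: bits=00000000000000000000
After insert 'cow': sets bits 5 15 -> bits=00000100000000010000
After insert 'dog': sets bits 6 17 -> bits=00000110000000010100
After insert 'ant': sets bits 5 19 -> bits=00000110000000010101
After insert 'pig': sets bits 8 9 -> bits=00000110110000010101
After insert 'rat': sets bits 5 6 -> bits=00000110110000010101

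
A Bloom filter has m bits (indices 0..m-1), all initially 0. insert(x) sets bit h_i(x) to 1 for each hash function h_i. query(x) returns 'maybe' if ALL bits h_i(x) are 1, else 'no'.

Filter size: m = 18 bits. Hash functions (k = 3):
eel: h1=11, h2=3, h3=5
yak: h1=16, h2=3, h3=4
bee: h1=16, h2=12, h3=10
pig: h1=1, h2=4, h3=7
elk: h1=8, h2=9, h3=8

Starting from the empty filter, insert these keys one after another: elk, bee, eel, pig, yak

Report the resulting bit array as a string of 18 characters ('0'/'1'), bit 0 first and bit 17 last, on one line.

Start: bits=000000000000000000
After insert 'elk': sets bits 8 9 -> bits=000000001100000000
After insert 'bee': sets bits 10 12 16 -> bits=000000001110100010
After insert 'eel': sets bits 3 5 11 -> bits=000101001111100010
After insert 'pig': sets bits 1 4 7 -> bits=010111011111100010
After insert 'yak': sets bits 3 4 16 -> bits=010111011111100010

Answer: 010111011111100010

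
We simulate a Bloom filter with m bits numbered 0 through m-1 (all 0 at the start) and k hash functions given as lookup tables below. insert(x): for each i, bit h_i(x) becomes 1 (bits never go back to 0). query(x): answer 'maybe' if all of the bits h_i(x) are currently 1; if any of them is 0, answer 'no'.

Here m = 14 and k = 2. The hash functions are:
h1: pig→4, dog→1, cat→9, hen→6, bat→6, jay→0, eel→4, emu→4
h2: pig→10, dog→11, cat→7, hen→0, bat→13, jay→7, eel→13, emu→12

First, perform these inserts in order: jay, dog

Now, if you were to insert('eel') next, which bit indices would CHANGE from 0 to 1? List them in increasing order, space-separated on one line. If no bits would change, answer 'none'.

Start: bits=00000000000000
After insert 'jay': sets bits 0 7 -> bits=10000001000000
After insert 'dog': sets bits 1 11 -> bits=11000001000100
insert 'eel' would touch bits 4 13; currently bit4=0, bit13=0
Bits that are 0 among those (would change 0->1): 4 13

Answer: 4 13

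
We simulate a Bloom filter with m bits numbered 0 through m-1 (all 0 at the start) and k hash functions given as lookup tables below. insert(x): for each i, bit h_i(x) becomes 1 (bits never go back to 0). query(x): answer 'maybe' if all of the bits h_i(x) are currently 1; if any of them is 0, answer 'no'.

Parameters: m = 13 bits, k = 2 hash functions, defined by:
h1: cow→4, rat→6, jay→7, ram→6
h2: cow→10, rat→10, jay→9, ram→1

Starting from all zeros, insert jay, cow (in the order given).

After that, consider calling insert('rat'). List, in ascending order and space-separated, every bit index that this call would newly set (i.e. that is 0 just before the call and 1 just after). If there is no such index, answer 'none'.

Answer: 6

Derivation:
Start: bits=0000000000000
After insert 'jay': sets bits 7 9 -> bits=0000000101000
After insert 'cow': sets bits 4 10 -> bits=0000100101100
insert 'rat' would touch bits 6 10; currently bit6=0, bit10=1
Bits that are 0 among those (would change 0->1): 6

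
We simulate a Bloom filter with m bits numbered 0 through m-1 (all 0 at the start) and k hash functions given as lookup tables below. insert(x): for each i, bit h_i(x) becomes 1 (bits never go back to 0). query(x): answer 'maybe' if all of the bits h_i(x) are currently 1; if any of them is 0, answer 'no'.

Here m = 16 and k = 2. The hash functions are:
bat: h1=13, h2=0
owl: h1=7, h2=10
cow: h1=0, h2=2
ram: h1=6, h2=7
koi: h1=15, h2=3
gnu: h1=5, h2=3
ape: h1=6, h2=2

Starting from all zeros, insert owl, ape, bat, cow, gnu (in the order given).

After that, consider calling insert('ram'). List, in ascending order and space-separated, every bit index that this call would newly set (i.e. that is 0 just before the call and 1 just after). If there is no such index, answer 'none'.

Answer: none

Derivation:
Start: bits=0000000000000000
After insert 'owl': sets bits 7 10 -> bits=0000000100100000
After insert 'ape': sets bits 2 6 -> bits=0010001100100000
After insert 'bat': sets bits 0 13 -> bits=1010001100100100
After insert 'cow': sets bits 0 2 -> bits=1010001100100100
After insert 'gnu': sets bits 3 5 -> bits=1011011100100100
insert 'ram' would touch bits 6 7; currently bit6=1, bit7=1
Bits that are 0 among those (would change 0->1): none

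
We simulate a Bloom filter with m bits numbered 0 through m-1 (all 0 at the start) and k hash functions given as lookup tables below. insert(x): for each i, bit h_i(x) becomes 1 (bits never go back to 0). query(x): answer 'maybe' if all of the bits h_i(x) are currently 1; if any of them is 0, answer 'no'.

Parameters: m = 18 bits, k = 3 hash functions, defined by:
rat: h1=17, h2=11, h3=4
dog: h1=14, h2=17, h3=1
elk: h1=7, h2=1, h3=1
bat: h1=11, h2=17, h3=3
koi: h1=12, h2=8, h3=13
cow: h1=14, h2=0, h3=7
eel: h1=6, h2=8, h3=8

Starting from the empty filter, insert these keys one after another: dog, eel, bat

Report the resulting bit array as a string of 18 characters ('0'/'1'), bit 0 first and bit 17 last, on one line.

Answer: 010100101001001001

Derivation:
Start: bits=000000000000000000
After insert 'dog': sets bits 1 14 17 -> bits=010000000000001001
After insert 'eel': sets bits 6 8 -> bits=010000101000001001
After insert 'bat': sets bits 3 11 17 -> bits=010100101001001001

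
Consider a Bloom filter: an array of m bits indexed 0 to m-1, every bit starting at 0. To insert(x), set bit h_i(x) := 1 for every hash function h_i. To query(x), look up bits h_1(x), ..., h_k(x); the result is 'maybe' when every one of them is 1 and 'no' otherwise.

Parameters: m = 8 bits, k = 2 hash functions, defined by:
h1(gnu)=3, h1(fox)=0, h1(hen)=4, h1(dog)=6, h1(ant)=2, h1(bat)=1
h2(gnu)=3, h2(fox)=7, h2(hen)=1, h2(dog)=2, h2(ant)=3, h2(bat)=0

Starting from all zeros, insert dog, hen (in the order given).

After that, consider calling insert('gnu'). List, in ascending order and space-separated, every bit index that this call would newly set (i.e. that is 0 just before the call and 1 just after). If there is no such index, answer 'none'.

Start: bits=00000000
After insert 'dog': sets bits 2 6 -> bits=00100010
After insert 'hen': sets bits 1 4 -> bits=01101010
insert 'gnu' would touch bits 3; currently bit3=0
Bits that are 0 among those (would change 0->1): 3

Answer: 3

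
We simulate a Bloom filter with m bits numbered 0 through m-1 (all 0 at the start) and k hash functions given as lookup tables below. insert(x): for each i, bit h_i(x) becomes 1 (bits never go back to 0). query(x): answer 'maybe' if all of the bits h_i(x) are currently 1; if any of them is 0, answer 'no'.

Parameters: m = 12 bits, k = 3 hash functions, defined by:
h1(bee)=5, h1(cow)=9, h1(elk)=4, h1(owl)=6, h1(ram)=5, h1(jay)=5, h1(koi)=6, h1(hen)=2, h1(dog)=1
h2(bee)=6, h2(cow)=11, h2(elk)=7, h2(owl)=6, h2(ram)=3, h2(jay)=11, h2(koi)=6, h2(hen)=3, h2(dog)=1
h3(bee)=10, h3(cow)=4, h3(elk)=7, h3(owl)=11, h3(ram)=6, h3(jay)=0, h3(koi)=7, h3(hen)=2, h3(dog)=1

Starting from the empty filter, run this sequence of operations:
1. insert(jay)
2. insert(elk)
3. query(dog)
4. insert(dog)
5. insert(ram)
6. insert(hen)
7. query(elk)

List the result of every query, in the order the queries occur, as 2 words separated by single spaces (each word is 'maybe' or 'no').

Start: bits=000000000000
Op 1: insert jay -> sets bits 0 5 11 -> bits=100001000001
Op 2: insert elk -> sets bits 4 7 -> bits=100011010001
Op 3: query dog -> checks bit1=0 (has a 0) -> no
Op 4: insert dog -> sets bits 1 -> bits=110011010001
Op 5: insert ram -> sets bits 3 5 6 -> bits=110111110001
Op 6: insert hen -> sets bits 2 3 -> bits=111111110001
Op 7: query elk -> checks bit4=1, bit7=1 (all 1) -> maybe
Query results in order: no maybe

Answer: no maybe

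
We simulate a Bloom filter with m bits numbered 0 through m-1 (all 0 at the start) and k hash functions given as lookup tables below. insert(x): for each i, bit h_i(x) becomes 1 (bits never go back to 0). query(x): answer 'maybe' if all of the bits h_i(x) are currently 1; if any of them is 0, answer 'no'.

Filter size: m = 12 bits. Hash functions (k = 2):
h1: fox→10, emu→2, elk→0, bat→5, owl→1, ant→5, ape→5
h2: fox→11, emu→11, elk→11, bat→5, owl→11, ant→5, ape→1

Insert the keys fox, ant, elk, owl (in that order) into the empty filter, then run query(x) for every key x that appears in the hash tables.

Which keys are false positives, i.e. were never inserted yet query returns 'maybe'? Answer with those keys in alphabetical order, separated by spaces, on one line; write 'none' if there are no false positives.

Start: bits=000000000000
After insert 'fox': sets bits 10 11 -> bits=000000000011
After insert 'ant': sets bits 5 -> bits=000001000011
After insert 'elk': sets bits 0 11 -> bits=100001000011
After insert 'owl': sets bits 1 11 -> bits=110001000011
Not inserted: ape bat emu — query each against bits=110001000011:
query ape: checks bit1=1, bit5=1 (all 1) -> maybe => FALSE POSITIVE
query bat: checks bit5=1 (all 1) -> maybe => FALSE POSITIVE
query emu: checks bit2=0, bit11=1 (has a 0) -> no => not a false positive
False positives (alphabetical): ape bat

Answer: ape bat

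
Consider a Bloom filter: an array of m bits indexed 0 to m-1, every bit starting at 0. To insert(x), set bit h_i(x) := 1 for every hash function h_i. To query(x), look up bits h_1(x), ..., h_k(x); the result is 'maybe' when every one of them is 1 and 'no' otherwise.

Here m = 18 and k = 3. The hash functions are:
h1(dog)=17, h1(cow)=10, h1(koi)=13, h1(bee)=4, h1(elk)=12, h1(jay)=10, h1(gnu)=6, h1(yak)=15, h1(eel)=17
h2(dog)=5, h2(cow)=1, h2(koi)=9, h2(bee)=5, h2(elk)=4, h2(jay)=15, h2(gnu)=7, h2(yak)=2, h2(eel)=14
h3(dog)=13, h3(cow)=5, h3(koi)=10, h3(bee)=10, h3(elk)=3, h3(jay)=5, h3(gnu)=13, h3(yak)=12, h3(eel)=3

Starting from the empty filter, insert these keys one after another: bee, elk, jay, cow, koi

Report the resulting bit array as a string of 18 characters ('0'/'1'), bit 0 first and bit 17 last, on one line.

Start: bits=000000000000000000
After insert 'bee': sets bits 4 5 10 -> bits=000011000010000000
After insert 'elk': sets bits 3 4 12 -> bits=000111000010100000
After insert 'jay': sets bits 5 10 15 -> bits=000111000010100100
After insert 'cow': sets bits 1 5 10 -> bits=010111000010100100
After insert 'koi': sets bits 9 10 13 -> bits=010111000110110100

Answer: 010111000110110100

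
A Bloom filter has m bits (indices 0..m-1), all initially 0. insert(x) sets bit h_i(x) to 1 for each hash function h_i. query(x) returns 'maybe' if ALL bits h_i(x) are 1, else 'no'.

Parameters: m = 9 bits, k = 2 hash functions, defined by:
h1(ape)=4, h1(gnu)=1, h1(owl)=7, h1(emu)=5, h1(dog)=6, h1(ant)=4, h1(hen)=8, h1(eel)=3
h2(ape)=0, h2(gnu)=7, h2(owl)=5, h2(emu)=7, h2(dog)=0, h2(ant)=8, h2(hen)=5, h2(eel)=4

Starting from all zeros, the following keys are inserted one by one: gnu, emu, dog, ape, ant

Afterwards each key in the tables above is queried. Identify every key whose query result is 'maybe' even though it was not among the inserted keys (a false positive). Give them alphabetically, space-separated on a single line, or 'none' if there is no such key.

Start: bits=000000000
After insert 'gnu': sets bits 1 7 -> bits=010000010
After insert 'emu': sets bits 5 7 -> bits=010001010
After insert 'dog': sets bits 0 6 -> bits=110001110
After insert 'ape': sets bits 0 4 -> bits=110011110
After insert 'ant': sets bits 4 8 -> bits=110011111
Not inserted: eel hen owl — query each against bits=110011111:
query eel: checks bit3=0, bit4=1 (has a 0) -> no => not a false positive
query hen: checks bit5=1, bit8=1 (all 1) -> maybe => FALSE POSITIVE
query owl: checks bit5=1, bit7=1 (all 1) -> maybe => FALSE POSITIVE
False positives (alphabetical): hen owl

Answer: hen owl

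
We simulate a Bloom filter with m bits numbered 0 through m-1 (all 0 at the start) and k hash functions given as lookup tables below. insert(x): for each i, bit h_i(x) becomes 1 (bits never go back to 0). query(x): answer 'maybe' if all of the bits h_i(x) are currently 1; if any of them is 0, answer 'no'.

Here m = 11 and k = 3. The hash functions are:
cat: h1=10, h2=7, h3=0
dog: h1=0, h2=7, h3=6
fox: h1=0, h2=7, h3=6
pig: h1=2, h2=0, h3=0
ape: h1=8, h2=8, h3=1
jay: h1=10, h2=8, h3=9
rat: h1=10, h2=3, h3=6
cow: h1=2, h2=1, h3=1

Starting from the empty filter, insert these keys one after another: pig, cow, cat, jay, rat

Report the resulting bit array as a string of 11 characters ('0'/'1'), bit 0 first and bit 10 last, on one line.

Start: bits=00000000000
After insert 'pig': sets bits 0 2 -> bits=10100000000
After insert 'cow': sets bits 1 2 -> bits=11100000000
After insert 'cat': sets bits 0 7 10 -> bits=11100001001
After insert 'jay': sets bits 8 9 10 -> bits=11100001111
After insert 'rat': sets bits 3 6 10 -> bits=11110011111

Answer: 11110011111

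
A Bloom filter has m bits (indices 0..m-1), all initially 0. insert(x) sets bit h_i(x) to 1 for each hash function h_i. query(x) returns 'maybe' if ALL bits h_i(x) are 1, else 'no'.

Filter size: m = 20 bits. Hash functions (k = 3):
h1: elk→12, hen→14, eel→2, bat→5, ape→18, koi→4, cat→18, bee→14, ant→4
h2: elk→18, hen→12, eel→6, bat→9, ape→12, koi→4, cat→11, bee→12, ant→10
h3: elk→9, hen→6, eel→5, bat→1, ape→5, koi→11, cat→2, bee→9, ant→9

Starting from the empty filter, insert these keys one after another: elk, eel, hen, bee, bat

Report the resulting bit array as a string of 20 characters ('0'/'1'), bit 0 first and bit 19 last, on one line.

Start: bits=00000000000000000000
After insert 'elk': sets bits 9 12 18 -> bits=00000000010010000010
After insert 'eel': sets bits 2 5 6 -> bits=00100110010010000010
After insert 'hen': sets bits 6 12 14 -> bits=00100110010010100010
After insert 'bee': sets bits 9 12 14 -> bits=00100110010010100010
After insert 'bat': sets bits 1 5 9 -> bits=01100110010010100010

Answer: 01100110010010100010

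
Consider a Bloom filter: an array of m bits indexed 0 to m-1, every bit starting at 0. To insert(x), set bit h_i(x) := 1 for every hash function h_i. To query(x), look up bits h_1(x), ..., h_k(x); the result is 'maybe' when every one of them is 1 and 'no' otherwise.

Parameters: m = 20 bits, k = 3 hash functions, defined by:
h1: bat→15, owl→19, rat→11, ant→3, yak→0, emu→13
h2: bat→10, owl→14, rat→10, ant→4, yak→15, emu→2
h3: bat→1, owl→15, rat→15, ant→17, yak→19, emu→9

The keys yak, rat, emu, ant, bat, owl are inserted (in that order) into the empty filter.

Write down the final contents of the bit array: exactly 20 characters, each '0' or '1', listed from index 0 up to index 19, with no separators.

Answer: 11111000011101110101

Derivation:
Start: bits=00000000000000000000
After insert 'yak': sets bits 0 15 19 -> bits=10000000000000010001
After insert 'rat': sets bits 10 11 15 -> bits=10000000001100010001
After insert 'emu': sets bits 2 9 13 -> bits=10100000011101010001
After insert 'ant': sets bits 3 4 17 -> bits=10111000011101010101
After insert 'bat': sets bits 1 10 15 -> bits=11111000011101010101
After insert 'owl': sets bits 14 15 19 -> bits=11111000011101110101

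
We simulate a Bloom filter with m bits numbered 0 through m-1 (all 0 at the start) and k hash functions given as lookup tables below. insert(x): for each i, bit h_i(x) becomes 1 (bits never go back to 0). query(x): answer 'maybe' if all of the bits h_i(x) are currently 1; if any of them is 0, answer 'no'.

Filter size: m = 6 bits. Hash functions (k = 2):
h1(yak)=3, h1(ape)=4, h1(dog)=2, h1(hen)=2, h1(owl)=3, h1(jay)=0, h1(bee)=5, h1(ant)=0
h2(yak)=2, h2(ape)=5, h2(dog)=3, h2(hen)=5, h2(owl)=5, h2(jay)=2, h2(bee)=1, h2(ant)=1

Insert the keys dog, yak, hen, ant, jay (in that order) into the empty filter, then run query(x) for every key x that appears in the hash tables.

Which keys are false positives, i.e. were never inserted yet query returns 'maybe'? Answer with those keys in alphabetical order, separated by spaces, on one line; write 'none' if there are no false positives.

Start: bits=000000
After insert 'dog': sets bits 2 3 -> bits=001100
After insert 'yak': sets bits 2 3 -> bits=001100
After insert 'hen': sets bits 2 5 -> bits=001101
After insert 'ant': sets bits 0 1 -> bits=111101
After insert 'jay': sets bits 0 2 -> bits=111101
Not inserted: ape bee owl — query each against bits=111101:
query ape: checks bit4=0, bit5=1 (has a 0) -> no => not a false positive
query bee: checks bit1=1, bit5=1 (all 1) -> maybe => FALSE POSITIVE
query owl: checks bit3=1, bit5=1 (all 1) -> maybe => FALSE POSITIVE
False positives (alphabetical): bee owl

Answer: bee owl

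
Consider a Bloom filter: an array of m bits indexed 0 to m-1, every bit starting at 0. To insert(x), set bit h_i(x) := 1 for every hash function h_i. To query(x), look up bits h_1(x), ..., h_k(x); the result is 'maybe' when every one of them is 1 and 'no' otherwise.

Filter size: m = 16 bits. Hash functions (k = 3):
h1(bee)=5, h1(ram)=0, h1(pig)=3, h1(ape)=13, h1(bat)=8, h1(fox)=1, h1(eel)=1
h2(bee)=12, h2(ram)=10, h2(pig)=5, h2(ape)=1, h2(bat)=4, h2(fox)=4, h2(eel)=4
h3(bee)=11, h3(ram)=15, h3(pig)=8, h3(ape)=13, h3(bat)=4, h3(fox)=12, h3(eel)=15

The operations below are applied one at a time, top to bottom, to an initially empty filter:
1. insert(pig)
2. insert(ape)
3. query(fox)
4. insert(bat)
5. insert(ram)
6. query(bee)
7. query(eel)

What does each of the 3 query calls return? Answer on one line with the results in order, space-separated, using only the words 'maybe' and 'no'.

Start: bits=0000000000000000
Op 1: insert pig -> sets bits 3 5 8 -> bits=0001010010000000
Op 2: insert ape -> sets bits 1 13 -> bits=0101010010000100
Op 3: query fox -> checks bit1=1, bit4=0, bit12=0 (has a 0) -> no
Op 4: insert bat -> sets bits 4 8 -> bits=0101110010000100
Op 5: insert ram -> sets bits 0 10 15 -> bits=1101110010100101
Op 6: query bee -> checks bit5=1, bit11=0, bit12=0 (has a 0) -> no
Op 7: query eel -> checks bit1=1, bit4=1, bit15=1 (all 1) -> maybe
Query results in order: no no maybe

Answer: no no maybe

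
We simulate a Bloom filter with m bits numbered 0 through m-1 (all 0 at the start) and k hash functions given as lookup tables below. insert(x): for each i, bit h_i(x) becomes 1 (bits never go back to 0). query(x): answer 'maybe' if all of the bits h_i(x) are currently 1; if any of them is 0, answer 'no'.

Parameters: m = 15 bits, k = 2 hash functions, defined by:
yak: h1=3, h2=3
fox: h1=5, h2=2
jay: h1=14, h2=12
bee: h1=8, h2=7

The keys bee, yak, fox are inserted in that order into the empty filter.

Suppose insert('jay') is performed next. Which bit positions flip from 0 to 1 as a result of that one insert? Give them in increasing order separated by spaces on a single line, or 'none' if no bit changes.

Start: bits=000000000000000
After insert 'bee': sets bits 7 8 -> bits=000000011000000
After insert 'yak': sets bits 3 -> bits=000100011000000
After insert 'fox': sets bits 2 5 -> bits=001101011000000
insert 'jay' would touch bits 12 14; currently bit12=0, bit14=0
Bits that are 0 among those (would change 0->1): 12 14

Answer: 12 14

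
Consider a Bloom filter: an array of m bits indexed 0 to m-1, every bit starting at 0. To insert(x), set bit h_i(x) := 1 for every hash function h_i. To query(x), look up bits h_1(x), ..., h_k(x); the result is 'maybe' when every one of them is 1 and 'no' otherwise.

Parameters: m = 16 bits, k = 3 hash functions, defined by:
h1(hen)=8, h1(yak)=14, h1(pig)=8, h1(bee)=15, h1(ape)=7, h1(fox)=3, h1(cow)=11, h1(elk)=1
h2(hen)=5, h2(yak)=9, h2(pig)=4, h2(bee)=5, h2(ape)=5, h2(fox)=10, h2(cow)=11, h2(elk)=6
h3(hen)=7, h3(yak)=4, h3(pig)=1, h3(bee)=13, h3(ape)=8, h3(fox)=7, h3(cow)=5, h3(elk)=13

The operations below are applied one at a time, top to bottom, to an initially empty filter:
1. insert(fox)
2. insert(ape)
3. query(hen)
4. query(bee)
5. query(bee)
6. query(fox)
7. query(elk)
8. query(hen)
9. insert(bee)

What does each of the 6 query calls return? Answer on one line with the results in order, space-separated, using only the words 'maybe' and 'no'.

Answer: maybe no no maybe no maybe

Derivation:
Start: bits=0000000000000000
Op 1: insert fox -> sets bits 3 7 10 -> bits=0001000100100000
Op 2: insert ape -> sets bits 5 7 8 -> bits=0001010110100000
Op 3: query hen -> checks bit5=1, bit7=1, bit8=1 (all 1) -> maybe
Op 4: query bee -> checks bit5=1, bit13=0, bit15=0 (has a 0) -> no
Op 5: query bee -> checks bit5=1, bit13=0, bit15=0 (has a 0) -> no
Op 6: query fox -> checks bit3=1, bit7=1, bit10=1 (all 1) -> maybe
Op 7: query elk -> checks bit1=0, bit6=0, bit13=0 (has a 0) -> no
Op 8: query hen -> checks bit5=1, bit7=1, bit8=1 (all 1) -> maybe
Op 9: insert bee -> sets bits 5 13 15 -> bits=0001010110100101
Query results in order: maybe no no maybe no maybe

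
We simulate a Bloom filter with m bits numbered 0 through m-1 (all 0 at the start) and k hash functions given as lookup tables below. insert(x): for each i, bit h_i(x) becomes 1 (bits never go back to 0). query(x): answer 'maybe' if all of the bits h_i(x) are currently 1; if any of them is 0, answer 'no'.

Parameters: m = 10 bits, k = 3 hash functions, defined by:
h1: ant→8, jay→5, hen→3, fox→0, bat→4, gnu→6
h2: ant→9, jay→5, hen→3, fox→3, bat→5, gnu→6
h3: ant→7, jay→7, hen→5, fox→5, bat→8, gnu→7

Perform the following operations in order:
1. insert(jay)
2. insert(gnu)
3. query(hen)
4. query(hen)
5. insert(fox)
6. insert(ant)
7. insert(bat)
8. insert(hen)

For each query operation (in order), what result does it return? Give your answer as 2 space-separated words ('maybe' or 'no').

Answer: no no

Derivation:
Start: bits=0000000000
Op 1: insert jay -> sets bits 5 7 -> bits=0000010100
Op 2: insert gnu -> sets bits 6 7 -> bits=0000011100
Op 3: query hen -> checks bit3=0, bit5=1 (has a 0) -> no
Op 4: query hen -> checks bit3=0, bit5=1 (has a 0) -> no
Op 5: insert fox -> sets bits 0 3 5 -> bits=1001011100
Op 6: insert ant -> sets bits 7 8 9 -> bits=1001011111
Op 7: insert bat -> sets bits 4 5 8 -> bits=1001111111
Op 8: insert hen -> sets bits 3 5 -> bits=1001111111
Query results in order: no no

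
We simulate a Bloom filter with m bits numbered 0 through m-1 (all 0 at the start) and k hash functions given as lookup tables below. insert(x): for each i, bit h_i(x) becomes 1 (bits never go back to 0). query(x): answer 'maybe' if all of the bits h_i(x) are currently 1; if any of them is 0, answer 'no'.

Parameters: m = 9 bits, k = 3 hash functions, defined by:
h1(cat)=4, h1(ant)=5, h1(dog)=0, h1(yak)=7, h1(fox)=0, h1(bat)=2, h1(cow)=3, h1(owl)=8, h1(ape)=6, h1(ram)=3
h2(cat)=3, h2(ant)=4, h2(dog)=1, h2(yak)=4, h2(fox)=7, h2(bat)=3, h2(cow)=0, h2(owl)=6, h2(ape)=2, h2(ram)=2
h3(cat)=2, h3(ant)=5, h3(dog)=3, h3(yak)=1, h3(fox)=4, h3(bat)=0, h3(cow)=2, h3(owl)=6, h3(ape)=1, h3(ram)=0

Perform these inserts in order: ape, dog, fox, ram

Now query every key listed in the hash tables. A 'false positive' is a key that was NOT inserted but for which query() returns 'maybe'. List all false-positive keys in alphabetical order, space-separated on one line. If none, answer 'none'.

Answer: bat cat cow yak

Derivation:
Start: bits=000000000
After insert 'ape': sets bits 1 2 6 -> bits=011000100
After insert 'dog': sets bits 0 1 3 -> bits=111100100
After insert 'fox': sets bits 0 4 7 -> bits=111110110
After insert 'ram': sets bits 0 2 3 -> bits=111110110
Not inserted: ant bat cat cow owl yak — query each against bits=111110110:
query ant: checks bit4=1, bit5=0 (has a 0) -> no => not a false positive
query bat: checks bit0=1, bit2=1, bit3=1 (all 1) -> maybe => FALSE POSITIVE
query cat: checks bit2=1, bit3=1, bit4=1 (all 1) -> maybe => FALSE POSITIVE
query cow: checks bit0=1, bit2=1, bit3=1 (all 1) -> maybe => FALSE POSITIVE
query owl: checks bit6=1, bit8=0 (has a 0) -> no => not a false positive
query yak: checks bit1=1, bit4=1, bit7=1 (all 1) -> maybe => FALSE POSITIVE
False positives (alphabetical): bat cat cow yak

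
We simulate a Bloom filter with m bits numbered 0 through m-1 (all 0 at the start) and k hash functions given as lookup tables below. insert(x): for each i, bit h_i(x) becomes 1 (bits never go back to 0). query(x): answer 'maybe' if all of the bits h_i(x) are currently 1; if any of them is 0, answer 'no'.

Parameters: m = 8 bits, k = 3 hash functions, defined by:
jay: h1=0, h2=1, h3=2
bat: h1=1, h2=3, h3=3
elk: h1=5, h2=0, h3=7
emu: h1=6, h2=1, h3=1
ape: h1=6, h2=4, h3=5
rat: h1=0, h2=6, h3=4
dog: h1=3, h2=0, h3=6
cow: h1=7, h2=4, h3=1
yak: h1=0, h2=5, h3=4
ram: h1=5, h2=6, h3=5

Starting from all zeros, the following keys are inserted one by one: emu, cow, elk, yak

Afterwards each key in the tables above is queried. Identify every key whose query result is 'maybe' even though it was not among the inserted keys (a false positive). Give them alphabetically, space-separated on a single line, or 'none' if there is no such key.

Answer: ape ram rat

Derivation:
Start: bits=00000000
After insert 'emu': sets bits 1 6 -> bits=01000010
After insert 'cow': sets bits 1 4 7 -> bits=01001011
After insert 'elk': sets bits 0 5 7 -> bits=11001111
After insert 'yak': sets bits 0 4 5 -> bits=11001111
Not inserted: ape bat dog jay ram rat — query each against bits=11001111:
query ape: checks bit4=1, bit5=1, bit6=1 (all 1) -> maybe => FALSE POSITIVE
query bat: checks bit1=1, bit3=0 (has a 0) -> no => not a false positive
query dog: checks bit0=1, bit3=0, bit6=1 (has a 0) -> no => not a false positive
query jay: checks bit0=1, bit1=1, bit2=0 (has a 0) -> no => not a false positive
query ram: checks bit5=1, bit6=1 (all 1) -> maybe => FALSE POSITIVE
query rat: checks bit0=1, bit4=1, bit6=1 (all 1) -> maybe => FALSE POSITIVE
False positives (alphabetical): ape ram rat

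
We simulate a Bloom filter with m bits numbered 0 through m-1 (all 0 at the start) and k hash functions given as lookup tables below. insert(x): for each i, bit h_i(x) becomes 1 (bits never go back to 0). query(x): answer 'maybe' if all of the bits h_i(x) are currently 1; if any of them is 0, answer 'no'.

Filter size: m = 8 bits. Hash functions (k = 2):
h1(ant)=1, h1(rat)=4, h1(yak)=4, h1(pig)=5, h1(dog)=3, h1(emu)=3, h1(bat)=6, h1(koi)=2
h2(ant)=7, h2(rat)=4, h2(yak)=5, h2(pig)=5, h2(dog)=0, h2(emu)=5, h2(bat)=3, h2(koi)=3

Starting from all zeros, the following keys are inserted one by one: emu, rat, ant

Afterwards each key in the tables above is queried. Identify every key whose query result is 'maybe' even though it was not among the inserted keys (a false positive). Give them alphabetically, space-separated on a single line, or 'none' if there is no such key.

Start: bits=00000000
After insert 'emu': sets bits 3 5 -> bits=00010100
After insert 'rat': sets bits 4 -> bits=00011100
After insert 'ant': sets bits 1 7 -> bits=01011101
Not inserted: bat dog koi pig yak — query each against bits=01011101:
query bat: checks bit3=1, bit6=0 (has a 0) -> no => not a false positive
query dog: checks bit0=0, bit3=1 (has a 0) -> no => not a false positive
query koi: checks bit2=0, bit3=1 (has a 0) -> no => not a false positive
query pig: checks bit5=1 (all 1) -> maybe => FALSE POSITIVE
query yak: checks bit4=1, bit5=1 (all 1) -> maybe => FALSE POSITIVE
False positives (alphabetical): pig yak

Answer: pig yak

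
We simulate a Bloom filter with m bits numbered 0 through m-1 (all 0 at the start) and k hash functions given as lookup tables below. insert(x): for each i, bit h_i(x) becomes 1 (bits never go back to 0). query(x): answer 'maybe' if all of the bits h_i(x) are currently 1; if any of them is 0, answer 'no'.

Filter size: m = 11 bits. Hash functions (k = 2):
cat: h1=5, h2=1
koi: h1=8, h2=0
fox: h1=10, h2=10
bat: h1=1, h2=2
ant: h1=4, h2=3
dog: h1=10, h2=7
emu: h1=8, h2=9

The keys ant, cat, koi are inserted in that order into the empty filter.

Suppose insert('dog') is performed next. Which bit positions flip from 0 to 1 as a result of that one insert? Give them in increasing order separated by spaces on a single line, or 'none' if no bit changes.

Answer: 7 10

Derivation:
Start: bits=00000000000
After insert 'ant': sets bits 3 4 -> bits=00011000000
After insert 'cat': sets bits 1 5 -> bits=01011100000
After insert 'koi': sets bits 0 8 -> bits=11011100100
insert 'dog' would touch bits 7 10; currently bit7=0, bit10=0
Bits that are 0 among those (would change 0->1): 7 10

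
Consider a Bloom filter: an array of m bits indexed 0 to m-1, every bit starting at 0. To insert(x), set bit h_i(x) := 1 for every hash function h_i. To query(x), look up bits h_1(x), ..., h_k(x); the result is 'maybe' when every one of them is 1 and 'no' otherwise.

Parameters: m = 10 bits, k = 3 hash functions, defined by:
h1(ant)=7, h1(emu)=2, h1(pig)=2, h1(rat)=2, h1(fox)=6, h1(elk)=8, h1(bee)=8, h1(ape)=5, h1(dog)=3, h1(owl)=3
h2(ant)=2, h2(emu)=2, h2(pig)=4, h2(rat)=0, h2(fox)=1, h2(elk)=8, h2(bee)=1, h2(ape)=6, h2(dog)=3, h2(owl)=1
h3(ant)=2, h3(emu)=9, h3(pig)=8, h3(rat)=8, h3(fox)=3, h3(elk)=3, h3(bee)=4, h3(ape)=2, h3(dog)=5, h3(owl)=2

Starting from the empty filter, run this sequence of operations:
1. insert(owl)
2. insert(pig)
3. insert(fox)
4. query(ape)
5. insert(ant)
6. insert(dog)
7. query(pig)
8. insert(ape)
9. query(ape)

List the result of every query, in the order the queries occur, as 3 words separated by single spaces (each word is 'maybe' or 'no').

Answer: no maybe maybe

Derivation:
Start: bits=0000000000
Op 1: insert owl -> sets bits 1 2 3 -> bits=0111000000
Op 2: insert pig -> sets bits 2 4 8 -> bits=0111100010
Op 3: insert fox -> sets bits 1 3 6 -> bits=0111101010
Op 4: query ape -> checks bit2=1, bit5=0, bit6=1 (has a 0) -> no
Op 5: insert ant -> sets bits 2 7 -> bits=0111101110
Op 6: insert dog -> sets bits 3 5 -> bits=0111111110
Op 7: query pig -> checks bit2=1, bit4=1, bit8=1 (all 1) -> maybe
Op 8: insert ape -> sets bits 2 5 6 -> bits=0111111110
Op 9: query ape -> checks bit2=1, bit5=1, bit6=1 (all 1) -> maybe
Query results in order: no maybe maybe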